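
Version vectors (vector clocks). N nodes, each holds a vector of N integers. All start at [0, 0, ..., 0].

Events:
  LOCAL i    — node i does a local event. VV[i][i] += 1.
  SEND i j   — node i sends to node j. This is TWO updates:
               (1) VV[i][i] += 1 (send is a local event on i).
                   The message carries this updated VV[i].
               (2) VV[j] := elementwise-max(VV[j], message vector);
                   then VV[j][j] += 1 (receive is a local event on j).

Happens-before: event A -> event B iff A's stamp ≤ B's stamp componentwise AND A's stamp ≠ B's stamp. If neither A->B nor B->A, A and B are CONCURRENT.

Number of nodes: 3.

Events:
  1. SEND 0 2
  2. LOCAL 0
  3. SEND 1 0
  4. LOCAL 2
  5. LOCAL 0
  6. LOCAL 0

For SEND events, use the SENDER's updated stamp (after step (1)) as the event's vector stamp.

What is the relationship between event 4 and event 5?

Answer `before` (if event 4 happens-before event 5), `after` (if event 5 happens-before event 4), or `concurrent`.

Answer: concurrent

Derivation:
Initial: VV[0]=[0, 0, 0]
Initial: VV[1]=[0, 0, 0]
Initial: VV[2]=[0, 0, 0]
Event 1: SEND 0->2: VV[0][0]++ -> VV[0]=[1, 0, 0], msg_vec=[1, 0, 0]; VV[2]=max(VV[2],msg_vec) then VV[2][2]++ -> VV[2]=[1, 0, 1]
Event 2: LOCAL 0: VV[0][0]++ -> VV[0]=[2, 0, 0]
Event 3: SEND 1->0: VV[1][1]++ -> VV[1]=[0, 1, 0], msg_vec=[0, 1, 0]; VV[0]=max(VV[0],msg_vec) then VV[0][0]++ -> VV[0]=[3, 1, 0]
Event 4: LOCAL 2: VV[2][2]++ -> VV[2]=[1, 0, 2]
Event 5: LOCAL 0: VV[0][0]++ -> VV[0]=[4, 1, 0]
Event 6: LOCAL 0: VV[0][0]++ -> VV[0]=[5, 1, 0]
Event 4 stamp: [1, 0, 2]
Event 5 stamp: [4, 1, 0]
[1, 0, 2] <= [4, 1, 0]? False
[4, 1, 0] <= [1, 0, 2]? False
Relation: concurrent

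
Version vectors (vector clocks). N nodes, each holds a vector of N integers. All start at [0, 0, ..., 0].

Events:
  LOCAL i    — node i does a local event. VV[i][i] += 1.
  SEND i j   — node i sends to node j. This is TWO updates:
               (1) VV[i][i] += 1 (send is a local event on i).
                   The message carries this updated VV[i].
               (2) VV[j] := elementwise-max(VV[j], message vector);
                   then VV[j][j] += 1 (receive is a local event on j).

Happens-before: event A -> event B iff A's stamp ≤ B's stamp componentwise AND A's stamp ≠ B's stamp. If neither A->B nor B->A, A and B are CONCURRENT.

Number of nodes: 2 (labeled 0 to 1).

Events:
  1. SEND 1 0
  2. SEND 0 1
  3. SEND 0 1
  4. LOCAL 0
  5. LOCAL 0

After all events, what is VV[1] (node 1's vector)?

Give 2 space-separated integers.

Initial: VV[0]=[0, 0]
Initial: VV[1]=[0, 0]
Event 1: SEND 1->0: VV[1][1]++ -> VV[1]=[0, 1], msg_vec=[0, 1]; VV[0]=max(VV[0],msg_vec) then VV[0][0]++ -> VV[0]=[1, 1]
Event 2: SEND 0->1: VV[0][0]++ -> VV[0]=[2, 1], msg_vec=[2, 1]; VV[1]=max(VV[1],msg_vec) then VV[1][1]++ -> VV[1]=[2, 2]
Event 3: SEND 0->1: VV[0][0]++ -> VV[0]=[3, 1], msg_vec=[3, 1]; VV[1]=max(VV[1],msg_vec) then VV[1][1]++ -> VV[1]=[3, 3]
Event 4: LOCAL 0: VV[0][0]++ -> VV[0]=[4, 1]
Event 5: LOCAL 0: VV[0][0]++ -> VV[0]=[5, 1]
Final vectors: VV[0]=[5, 1]; VV[1]=[3, 3]

Answer: 3 3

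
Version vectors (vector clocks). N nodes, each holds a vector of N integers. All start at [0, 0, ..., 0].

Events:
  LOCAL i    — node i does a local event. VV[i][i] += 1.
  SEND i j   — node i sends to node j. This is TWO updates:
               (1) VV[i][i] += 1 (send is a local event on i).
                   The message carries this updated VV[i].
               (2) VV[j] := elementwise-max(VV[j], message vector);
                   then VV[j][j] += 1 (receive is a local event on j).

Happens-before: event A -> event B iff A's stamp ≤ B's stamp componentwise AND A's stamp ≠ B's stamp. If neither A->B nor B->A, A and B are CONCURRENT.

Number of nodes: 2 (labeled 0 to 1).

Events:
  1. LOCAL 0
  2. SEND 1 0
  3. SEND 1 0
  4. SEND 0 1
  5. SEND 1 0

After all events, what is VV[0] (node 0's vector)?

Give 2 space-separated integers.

Answer: 5 4

Derivation:
Initial: VV[0]=[0, 0]
Initial: VV[1]=[0, 0]
Event 1: LOCAL 0: VV[0][0]++ -> VV[0]=[1, 0]
Event 2: SEND 1->0: VV[1][1]++ -> VV[1]=[0, 1], msg_vec=[0, 1]; VV[0]=max(VV[0],msg_vec) then VV[0][0]++ -> VV[0]=[2, 1]
Event 3: SEND 1->0: VV[1][1]++ -> VV[1]=[0, 2], msg_vec=[0, 2]; VV[0]=max(VV[0],msg_vec) then VV[0][0]++ -> VV[0]=[3, 2]
Event 4: SEND 0->1: VV[0][0]++ -> VV[0]=[4, 2], msg_vec=[4, 2]; VV[1]=max(VV[1],msg_vec) then VV[1][1]++ -> VV[1]=[4, 3]
Event 5: SEND 1->0: VV[1][1]++ -> VV[1]=[4, 4], msg_vec=[4, 4]; VV[0]=max(VV[0],msg_vec) then VV[0][0]++ -> VV[0]=[5, 4]
Final vectors: VV[0]=[5, 4]; VV[1]=[4, 4]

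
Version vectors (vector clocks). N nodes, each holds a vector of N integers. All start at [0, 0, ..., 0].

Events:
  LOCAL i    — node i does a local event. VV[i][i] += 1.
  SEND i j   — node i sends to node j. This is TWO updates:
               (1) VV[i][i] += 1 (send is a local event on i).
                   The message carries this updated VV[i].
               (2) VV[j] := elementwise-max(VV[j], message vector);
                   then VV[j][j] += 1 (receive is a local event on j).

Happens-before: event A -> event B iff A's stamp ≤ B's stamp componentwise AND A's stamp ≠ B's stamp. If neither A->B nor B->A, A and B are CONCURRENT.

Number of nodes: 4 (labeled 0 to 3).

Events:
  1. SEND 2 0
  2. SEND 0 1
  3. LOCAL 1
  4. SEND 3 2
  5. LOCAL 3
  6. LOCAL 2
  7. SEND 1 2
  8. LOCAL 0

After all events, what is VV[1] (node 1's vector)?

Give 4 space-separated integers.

Initial: VV[0]=[0, 0, 0, 0]
Initial: VV[1]=[0, 0, 0, 0]
Initial: VV[2]=[0, 0, 0, 0]
Initial: VV[3]=[0, 0, 0, 0]
Event 1: SEND 2->0: VV[2][2]++ -> VV[2]=[0, 0, 1, 0], msg_vec=[0, 0, 1, 0]; VV[0]=max(VV[0],msg_vec) then VV[0][0]++ -> VV[0]=[1, 0, 1, 0]
Event 2: SEND 0->1: VV[0][0]++ -> VV[0]=[2, 0, 1, 0], msg_vec=[2, 0, 1, 0]; VV[1]=max(VV[1],msg_vec) then VV[1][1]++ -> VV[1]=[2, 1, 1, 0]
Event 3: LOCAL 1: VV[1][1]++ -> VV[1]=[2, 2, 1, 0]
Event 4: SEND 3->2: VV[3][3]++ -> VV[3]=[0, 0, 0, 1], msg_vec=[0, 0, 0, 1]; VV[2]=max(VV[2],msg_vec) then VV[2][2]++ -> VV[2]=[0, 0, 2, 1]
Event 5: LOCAL 3: VV[3][3]++ -> VV[3]=[0, 0, 0, 2]
Event 6: LOCAL 2: VV[2][2]++ -> VV[2]=[0, 0, 3, 1]
Event 7: SEND 1->2: VV[1][1]++ -> VV[1]=[2, 3, 1, 0], msg_vec=[2, 3, 1, 0]; VV[2]=max(VV[2],msg_vec) then VV[2][2]++ -> VV[2]=[2, 3, 4, 1]
Event 8: LOCAL 0: VV[0][0]++ -> VV[0]=[3, 0, 1, 0]
Final vectors: VV[0]=[3, 0, 1, 0]; VV[1]=[2, 3, 1, 0]; VV[2]=[2, 3, 4, 1]; VV[3]=[0, 0, 0, 2]

Answer: 2 3 1 0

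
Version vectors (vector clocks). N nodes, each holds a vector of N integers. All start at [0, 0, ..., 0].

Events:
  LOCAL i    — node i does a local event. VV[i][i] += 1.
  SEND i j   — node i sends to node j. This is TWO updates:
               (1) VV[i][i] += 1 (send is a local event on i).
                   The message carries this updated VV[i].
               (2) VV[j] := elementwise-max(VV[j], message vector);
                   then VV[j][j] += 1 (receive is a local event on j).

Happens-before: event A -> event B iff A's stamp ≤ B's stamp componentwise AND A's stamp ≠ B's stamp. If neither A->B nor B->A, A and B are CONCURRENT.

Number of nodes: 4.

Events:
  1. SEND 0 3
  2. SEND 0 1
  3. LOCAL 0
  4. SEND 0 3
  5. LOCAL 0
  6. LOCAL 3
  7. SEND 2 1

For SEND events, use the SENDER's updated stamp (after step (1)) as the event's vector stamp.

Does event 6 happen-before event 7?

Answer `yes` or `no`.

Answer: no

Derivation:
Initial: VV[0]=[0, 0, 0, 0]
Initial: VV[1]=[0, 0, 0, 0]
Initial: VV[2]=[0, 0, 0, 0]
Initial: VV[3]=[0, 0, 0, 0]
Event 1: SEND 0->3: VV[0][0]++ -> VV[0]=[1, 0, 0, 0], msg_vec=[1, 0, 0, 0]; VV[3]=max(VV[3],msg_vec) then VV[3][3]++ -> VV[3]=[1, 0, 0, 1]
Event 2: SEND 0->1: VV[0][0]++ -> VV[0]=[2, 0, 0, 0], msg_vec=[2, 0, 0, 0]; VV[1]=max(VV[1],msg_vec) then VV[1][1]++ -> VV[1]=[2, 1, 0, 0]
Event 3: LOCAL 0: VV[0][0]++ -> VV[0]=[3, 0, 0, 0]
Event 4: SEND 0->3: VV[0][0]++ -> VV[0]=[4, 0, 0, 0], msg_vec=[4, 0, 0, 0]; VV[3]=max(VV[3],msg_vec) then VV[3][3]++ -> VV[3]=[4, 0, 0, 2]
Event 5: LOCAL 0: VV[0][0]++ -> VV[0]=[5, 0, 0, 0]
Event 6: LOCAL 3: VV[3][3]++ -> VV[3]=[4, 0, 0, 3]
Event 7: SEND 2->1: VV[2][2]++ -> VV[2]=[0, 0, 1, 0], msg_vec=[0, 0, 1, 0]; VV[1]=max(VV[1],msg_vec) then VV[1][1]++ -> VV[1]=[2, 2, 1, 0]
Event 6 stamp: [4, 0, 0, 3]
Event 7 stamp: [0, 0, 1, 0]
[4, 0, 0, 3] <= [0, 0, 1, 0]? False. Equal? False. Happens-before: False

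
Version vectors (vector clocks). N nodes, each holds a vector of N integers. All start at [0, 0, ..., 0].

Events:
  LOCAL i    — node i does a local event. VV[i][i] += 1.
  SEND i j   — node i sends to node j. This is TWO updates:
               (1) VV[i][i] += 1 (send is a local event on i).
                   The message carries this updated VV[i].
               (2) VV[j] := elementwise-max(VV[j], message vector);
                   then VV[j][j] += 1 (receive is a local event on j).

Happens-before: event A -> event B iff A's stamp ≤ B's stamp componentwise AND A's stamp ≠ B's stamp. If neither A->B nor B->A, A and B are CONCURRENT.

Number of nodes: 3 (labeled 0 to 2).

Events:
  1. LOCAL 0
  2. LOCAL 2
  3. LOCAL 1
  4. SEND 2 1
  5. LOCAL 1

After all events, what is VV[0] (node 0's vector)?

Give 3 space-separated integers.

Answer: 1 0 0

Derivation:
Initial: VV[0]=[0, 0, 0]
Initial: VV[1]=[0, 0, 0]
Initial: VV[2]=[0, 0, 0]
Event 1: LOCAL 0: VV[0][0]++ -> VV[0]=[1, 0, 0]
Event 2: LOCAL 2: VV[2][2]++ -> VV[2]=[0, 0, 1]
Event 3: LOCAL 1: VV[1][1]++ -> VV[1]=[0, 1, 0]
Event 4: SEND 2->1: VV[2][2]++ -> VV[2]=[0, 0, 2], msg_vec=[0, 0, 2]; VV[1]=max(VV[1],msg_vec) then VV[1][1]++ -> VV[1]=[0, 2, 2]
Event 5: LOCAL 1: VV[1][1]++ -> VV[1]=[0, 3, 2]
Final vectors: VV[0]=[1, 0, 0]; VV[1]=[0, 3, 2]; VV[2]=[0, 0, 2]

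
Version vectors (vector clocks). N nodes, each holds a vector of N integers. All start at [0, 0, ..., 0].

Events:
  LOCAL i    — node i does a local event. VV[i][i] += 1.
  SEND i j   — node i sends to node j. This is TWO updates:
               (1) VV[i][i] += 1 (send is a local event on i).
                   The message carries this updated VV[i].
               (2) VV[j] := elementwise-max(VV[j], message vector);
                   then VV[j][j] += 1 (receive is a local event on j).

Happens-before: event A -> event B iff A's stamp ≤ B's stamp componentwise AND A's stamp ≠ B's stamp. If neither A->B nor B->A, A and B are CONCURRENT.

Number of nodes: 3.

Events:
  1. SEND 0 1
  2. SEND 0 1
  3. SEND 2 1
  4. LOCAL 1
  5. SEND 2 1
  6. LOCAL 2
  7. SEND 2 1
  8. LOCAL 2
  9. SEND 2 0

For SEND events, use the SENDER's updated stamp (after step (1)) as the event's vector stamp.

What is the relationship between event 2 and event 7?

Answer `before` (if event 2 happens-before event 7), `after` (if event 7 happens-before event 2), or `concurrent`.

Answer: concurrent

Derivation:
Initial: VV[0]=[0, 0, 0]
Initial: VV[1]=[0, 0, 0]
Initial: VV[2]=[0, 0, 0]
Event 1: SEND 0->1: VV[0][0]++ -> VV[0]=[1, 0, 0], msg_vec=[1, 0, 0]; VV[1]=max(VV[1],msg_vec) then VV[1][1]++ -> VV[1]=[1, 1, 0]
Event 2: SEND 0->1: VV[0][0]++ -> VV[0]=[2, 0, 0], msg_vec=[2, 0, 0]; VV[1]=max(VV[1],msg_vec) then VV[1][1]++ -> VV[1]=[2, 2, 0]
Event 3: SEND 2->1: VV[2][2]++ -> VV[2]=[0, 0, 1], msg_vec=[0, 0, 1]; VV[1]=max(VV[1],msg_vec) then VV[1][1]++ -> VV[1]=[2, 3, 1]
Event 4: LOCAL 1: VV[1][1]++ -> VV[1]=[2, 4, 1]
Event 5: SEND 2->1: VV[2][2]++ -> VV[2]=[0, 0, 2], msg_vec=[0, 0, 2]; VV[1]=max(VV[1],msg_vec) then VV[1][1]++ -> VV[1]=[2, 5, 2]
Event 6: LOCAL 2: VV[2][2]++ -> VV[2]=[0, 0, 3]
Event 7: SEND 2->1: VV[2][2]++ -> VV[2]=[0, 0, 4], msg_vec=[0, 0, 4]; VV[1]=max(VV[1],msg_vec) then VV[1][1]++ -> VV[1]=[2, 6, 4]
Event 8: LOCAL 2: VV[2][2]++ -> VV[2]=[0, 0, 5]
Event 9: SEND 2->0: VV[2][2]++ -> VV[2]=[0, 0, 6], msg_vec=[0, 0, 6]; VV[0]=max(VV[0],msg_vec) then VV[0][0]++ -> VV[0]=[3, 0, 6]
Event 2 stamp: [2, 0, 0]
Event 7 stamp: [0, 0, 4]
[2, 0, 0] <= [0, 0, 4]? False
[0, 0, 4] <= [2, 0, 0]? False
Relation: concurrent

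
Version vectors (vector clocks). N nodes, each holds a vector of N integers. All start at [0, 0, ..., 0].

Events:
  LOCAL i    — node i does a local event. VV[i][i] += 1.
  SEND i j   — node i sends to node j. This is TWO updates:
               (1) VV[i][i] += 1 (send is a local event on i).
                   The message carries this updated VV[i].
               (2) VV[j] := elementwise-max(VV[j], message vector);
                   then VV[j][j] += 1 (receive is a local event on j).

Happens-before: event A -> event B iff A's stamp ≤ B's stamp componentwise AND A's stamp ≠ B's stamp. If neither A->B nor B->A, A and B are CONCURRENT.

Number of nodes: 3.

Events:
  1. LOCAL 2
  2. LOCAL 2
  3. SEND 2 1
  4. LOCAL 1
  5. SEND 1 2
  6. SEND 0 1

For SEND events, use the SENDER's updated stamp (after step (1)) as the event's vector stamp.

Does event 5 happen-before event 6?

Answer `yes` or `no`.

Answer: no

Derivation:
Initial: VV[0]=[0, 0, 0]
Initial: VV[1]=[0, 0, 0]
Initial: VV[2]=[0, 0, 0]
Event 1: LOCAL 2: VV[2][2]++ -> VV[2]=[0, 0, 1]
Event 2: LOCAL 2: VV[2][2]++ -> VV[2]=[0, 0, 2]
Event 3: SEND 2->1: VV[2][2]++ -> VV[2]=[0, 0, 3], msg_vec=[0, 0, 3]; VV[1]=max(VV[1],msg_vec) then VV[1][1]++ -> VV[1]=[0, 1, 3]
Event 4: LOCAL 1: VV[1][1]++ -> VV[1]=[0, 2, 3]
Event 5: SEND 1->2: VV[1][1]++ -> VV[1]=[0, 3, 3], msg_vec=[0, 3, 3]; VV[2]=max(VV[2],msg_vec) then VV[2][2]++ -> VV[2]=[0, 3, 4]
Event 6: SEND 0->1: VV[0][0]++ -> VV[0]=[1, 0, 0], msg_vec=[1, 0, 0]; VV[1]=max(VV[1],msg_vec) then VV[1][1]++ -> VV[1]=[1, 4, 3]
Event 5 stamp: [0, 3, 3]
Event 6 stamp: [1, 0, 0]
[0, 3, 3] <= [1, 0, 0]? False. Equal? False. Happens-before: False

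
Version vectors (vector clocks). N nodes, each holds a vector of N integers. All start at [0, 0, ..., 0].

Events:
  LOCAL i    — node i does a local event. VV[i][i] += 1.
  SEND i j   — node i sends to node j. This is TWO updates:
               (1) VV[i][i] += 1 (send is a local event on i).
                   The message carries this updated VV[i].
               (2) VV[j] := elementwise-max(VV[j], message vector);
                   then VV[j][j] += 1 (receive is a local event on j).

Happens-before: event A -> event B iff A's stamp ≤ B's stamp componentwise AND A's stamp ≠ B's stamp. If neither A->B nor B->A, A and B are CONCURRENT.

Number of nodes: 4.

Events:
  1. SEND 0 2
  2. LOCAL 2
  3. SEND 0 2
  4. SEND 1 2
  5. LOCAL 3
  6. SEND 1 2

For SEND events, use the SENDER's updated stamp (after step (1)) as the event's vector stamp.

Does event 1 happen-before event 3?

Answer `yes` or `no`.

Answer: yes

Derivation:
Initial: VV[0]=[0, 0, 0, 0]
Initial: VV[1]=[0, 0, 0, 0]
Initial: VV[2]=[0, 0, 0, 0]
Initial: VV[3]=[0, 0, 0, 0]
Event 1: SEND 0->2: VV[0][0]++ -> VV[0]=[1, 0, 0, 0], msg_vec=[1, 0, 0, 0]; VV[2]=max(VV[2],msg_vec) then VV[2][2]++ -> VV[2]=[1, 0, 1, 0]
Event 2: LOCAL 2: VV[2][2]++ -> VV[2]=[1, 0, 2, 0]
Event 3: SEND 0->2: VV[0][0]++ -> VV[0]=[2, 0, 0, 0], msg_vec=[2, 0, 0, 0]; VV[2]=max(VV[2],msg_vec) then VV[2][2]++ -> VV[2]=[2, 0, 3, 0]
Event 4: SEND 1->2: VV[1][1]++ -> VV[1]=[0, 1, 0, 0], msg_vec=[0, 1, 0, 0]; VV[2]=max(VV[2],msg_vec) then VV[2][2]++ -> VV[2]=[2, 1, 4, 0]
Event 5: LOCAL 3: VV[3][3]++ -> VV[3]=[0, 0, 0, 1]
Event 6: SEND 1->2: VV[1][1]++ -> VV[1]=[0, 2, 0, 0], msg_vec=[0, 2, 0, 0]; VV[2]=max(VV[2],msg_vec) then VV[2][2]++ -> VV[2]=[2, 2, 5, 0]
Event 1 stamp: [1, 0, 0, 0]
Event 3 stamp: [2, 0, 0, 0]
[1, 0, 0, 0] <= [2, 0, 0, 0]? True. Equal? False. Happens-before: True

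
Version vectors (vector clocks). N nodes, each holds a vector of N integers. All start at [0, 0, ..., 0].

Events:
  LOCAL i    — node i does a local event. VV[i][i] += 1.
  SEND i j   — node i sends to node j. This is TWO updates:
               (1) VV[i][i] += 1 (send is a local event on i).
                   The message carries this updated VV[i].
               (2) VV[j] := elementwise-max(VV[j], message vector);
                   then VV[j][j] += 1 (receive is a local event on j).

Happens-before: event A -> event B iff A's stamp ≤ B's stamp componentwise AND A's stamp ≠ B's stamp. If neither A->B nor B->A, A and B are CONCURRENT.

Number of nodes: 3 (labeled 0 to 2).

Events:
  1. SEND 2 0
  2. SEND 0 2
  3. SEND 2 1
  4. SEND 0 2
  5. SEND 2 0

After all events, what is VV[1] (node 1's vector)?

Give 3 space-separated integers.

Initial: VV[0]=[0, 0, 0]
Initial: VV[1]=[0, 0, 0]
Initial: VV[2]=[0, 0, 0]
Event 1: SEND 2->0: VV[2][2]++ -> VV[2]=[0, 0, 1], msg_vec=[0, 0, 1]; VV[0]=max(VV[0],msg_vec) then VV[0][0]++ -> VV[0]=[1, 0, 1]
Event 2: SEND 0->2: VV[0][0]++ -> VV[0]=[2, 0, 1], msg_vec=[2, 0, 1]; VV[2]=max(VV[2],msg_vec) then VV[2][2]++ -> VV[2]=[2, 0, 2]
Event 3: SEND 2->1: VV[2][2]++ -> VV[2]=[2, 0, 3], msg_vec=[2, 0, 3]; VV[1]=max(VV[1],msg_vec) then VV[1][1]++ -> VV[1]=[2, 1, 3]
Event 4: SEND 0->2: VV[0][0]++ -> VV[0]=[3, 0, 1], msg_vec=[3, 0, 1]; VV[2]=max(VV[2],msg_vec) then VV[2][2]++ -> VV[2]=[3, 0, 4]
Event 5: SEND 2->0: VV[2][2]++ -> VV[2]=[3, 0, 5], msg_vec=[3, 0, 5]; VV[0]=max(VV[0],msg_vec) then VV[0][0]++ -> VV[0]=[4, 0, 5]
Final vectors: VV[0]=[4, 0, 5]; VV[1]=[2, 1, 3]; VV[2]=[3, 0, 5]

Answer: 2 1 3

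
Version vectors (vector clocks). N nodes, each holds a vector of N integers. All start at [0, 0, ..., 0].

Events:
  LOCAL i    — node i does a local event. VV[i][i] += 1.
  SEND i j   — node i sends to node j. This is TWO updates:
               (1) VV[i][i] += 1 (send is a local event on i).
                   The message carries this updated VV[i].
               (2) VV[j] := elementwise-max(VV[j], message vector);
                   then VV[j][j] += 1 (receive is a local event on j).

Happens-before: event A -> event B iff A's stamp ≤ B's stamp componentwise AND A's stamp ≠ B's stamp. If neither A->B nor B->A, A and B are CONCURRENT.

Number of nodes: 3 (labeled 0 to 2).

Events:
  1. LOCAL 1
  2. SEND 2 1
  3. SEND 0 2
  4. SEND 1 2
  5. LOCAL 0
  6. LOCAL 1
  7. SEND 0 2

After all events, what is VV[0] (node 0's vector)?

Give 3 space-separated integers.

Initial: VV[0]=[0, 0, 0]
Initial: VV[1]=[0, 0, 0]
Initial: VV[2]=[0, 0, 0]
Event 1: LOCAL 1: VV[1][1]++ -> VV[1]=[0, 1, 0]
Event 2: SEND 2->1: VV[2][2]++ -> VV[2]=[0, 0, 1], msg_vec=[0, 0, 1]; VV[1]=max(VV[1],msg_vec) then VV[1][1]++ -> VV[1]=[0, 2, 1]
Event 3: SEND 0->2: VV[0][0]++ -> VV[0]=[1, 0, 0], msg_vec=[1, 0, 0]; VV[2]=max(VV[2],msg_vec) then VV[2][2]++ -> VV[2]=[1, 0, 2]
Event 4: SEND 1->2: VV[1][1]++ -> VV[1]=[0, 3, 1], msg_vec=[0, 3, 1]; VV[2]=max(VV[2],msg_vec) then VV[2][2]++ -> VV[2]=[1, 3, 3]
Event 5: LOCAL 0: VV[0][0]++ -> VV[0]=[2, 0, 0]
Event 6: LOCAL 1: VV[1][1]++ -> VV[1]=[0, 4, 1]
Event 7: SEND 0->2: VV[0][0]++ -> VV[0]=[3, 0, 0], msg_vec=[3, 0, 0]; VV[2]=max(VV[2],msg_vec) then VV[2][2]++ -> VV[2]=[3, 3, 4]
Final vectors: VV[0]=[3, 0, 0]; VV[1]=[0, 4, 1]; VV[2]=[3, 3, 4]

Answer: 3 0 0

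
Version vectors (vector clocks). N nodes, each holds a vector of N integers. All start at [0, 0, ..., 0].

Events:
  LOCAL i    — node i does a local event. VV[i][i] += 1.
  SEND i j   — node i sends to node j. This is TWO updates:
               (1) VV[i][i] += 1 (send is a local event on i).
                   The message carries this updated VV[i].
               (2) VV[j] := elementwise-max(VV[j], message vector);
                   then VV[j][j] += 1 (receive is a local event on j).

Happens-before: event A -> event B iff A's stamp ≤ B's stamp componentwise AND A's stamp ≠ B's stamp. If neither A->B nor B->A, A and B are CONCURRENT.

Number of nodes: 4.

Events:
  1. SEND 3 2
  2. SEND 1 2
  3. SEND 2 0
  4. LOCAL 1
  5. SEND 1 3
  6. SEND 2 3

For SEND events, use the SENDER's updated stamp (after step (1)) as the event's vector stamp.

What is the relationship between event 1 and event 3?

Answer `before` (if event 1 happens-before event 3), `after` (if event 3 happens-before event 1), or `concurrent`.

Answer: before

Derivation:
Initial: VV[0]=[0, 0, 0, 0]
Initial: VV[1]=[0, 0, 0, 0]
Initial: VV[2]=[0, 0, 0, 0]
Initial: VV[3]=[0, 0, 0, 0]
Event 1: SEND 3->2: VV[3][3]++ -> VV[3]=[0, 0, 0, 1], msg_vec=[0, 0, 0, 1]; VV[2]=max(VV[2],msg_vec) then VV[2][2]++ -> VV[2]=[0, 0, 1, 1]
Event 2: SEND 1->2: VV[1][1]++ -> VV[1]=[0, 1, 0, 0], msg_vec=[0, 1, 0, 0]; VV[2]=max(VV[2],msg_vec) then VV[2][2]++ -> VV[2]=[0, 1, 2, 1]
Event 3: SEND 2->0: VV[2][2]++ -> VV[2]=[0, 1, 3, 1], msg_vec=[0, 1, 3, 1]; VV[0]=max(VV[0],msg_vec) then VV[0][0]++ -> VV[0]=[1, 1, 3, 1]
Event 4: LOCAL 1: VV[1][1]++ -> VV[1]=[0, 2, 0, 0]
Event 5: SEND 1->3: VV[1][1]++ -> VV[1]=[0, 3, 0, 0], msg_vec=[0, 3, 0, 0]; VV[3]=max(VV[3],msg_vec) then VV[3][3]++ -> VV[3]=[0, 3, 0, 2]
Event 6: SEND 2->3: VV[2][2]++ -> VV[2]=[0, 1, 4, 1], msg_vec=[0, 1, 4, 1]; VV[3]=max(VV[3],msg_vec) then VV[3][3]++ -> VV[3]=[0, 3, 4, 3]
Event 1 stamp: [0, 0, 0, 1]
Event 3 stamp: [0, 1, 3, 1]
[0, 0, 0, 1] <= [0, 1, 3, 1]? True
[0, 1, 3, 1] <= [0, 0, 0, 1]? False
Relation: before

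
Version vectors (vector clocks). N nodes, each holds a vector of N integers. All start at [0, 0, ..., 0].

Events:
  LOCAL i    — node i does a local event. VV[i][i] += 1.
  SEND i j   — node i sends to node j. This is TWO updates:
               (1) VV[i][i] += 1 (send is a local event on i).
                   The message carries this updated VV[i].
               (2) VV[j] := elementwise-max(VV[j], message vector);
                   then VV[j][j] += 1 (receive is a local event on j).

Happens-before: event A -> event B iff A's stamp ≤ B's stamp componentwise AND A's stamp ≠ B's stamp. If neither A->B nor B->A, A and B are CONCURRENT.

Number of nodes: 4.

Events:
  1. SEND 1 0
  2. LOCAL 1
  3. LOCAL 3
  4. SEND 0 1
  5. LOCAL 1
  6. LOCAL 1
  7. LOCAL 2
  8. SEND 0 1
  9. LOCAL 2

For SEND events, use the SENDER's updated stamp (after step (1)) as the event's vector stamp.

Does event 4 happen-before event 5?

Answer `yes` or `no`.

Answer: yes

Derivation:
Initial: VV[0]=[0, 0, 0, 0]
Initial: VV[1]=[0, 0, 0, 0]
Initial: VV[2]=[0, 0, 0, 0]
Initial: VV[3]=[0, 0, 0, 0]
Event 1: SEND 1->0: VV[1][1]++ -> VV[1]=[0, 1, 0, 0], msg_vec=[0, 1, 0, 0]; VV[0]=max(VV[0],msg_vec) then VV[0][0]++ -> VV[0]=[1, 1, 0, 0]
Event 2: LOCAL 1: VV[1][1]++ -> VV[1]=[0, 2, 0, 0]
Event 3: LOCAL 3: VV[3][3]++ -> VV[3]=[0, 0, 0, 1]
Event 4: SEND 0->1: VV[0][0]++ -> VV[0]=[2, 1, 0, 0], msg_vec=[2, 1, 0, 0]; VV[1]=max(VV[1],msg_vec) then VV[1][1]++ -> VV[1]=[2, 3, 0, 0]
Event 5: LOCAL 1: VV[1][1]++ -> VV[1]=[2, 4, 0, 0]
Event 6: LOCAL 1: VV[1][1]++ -> VV[1]=[2, 5, 0, 0]
Event 7: LOCAL 2: VV[2][2]++ -> VV[2]=[0, 0, 1, 0]
Event 8: SEND 0->1: VV[0][0]++ -> VV[0]=[3, 1, 0, 0], msg_vec=[3, 1, 0, 0]; VV[1]=max(VV[1],msg_vec) then VV[1][1]++ -> VV[1]=[3, 6, 0, 0]
Event 9: LOCAL 2: VV[2][2]++ -> VV[2]=[0, 0, 2, 0]
Event 4 stamp: [2, 1, 0, 0]
Event 5 stamp: [2, 4, 0, 0]
[2, 1, 0, 0] <= [2, 4, 0, 0]? True. Equal? False. Happens-before: True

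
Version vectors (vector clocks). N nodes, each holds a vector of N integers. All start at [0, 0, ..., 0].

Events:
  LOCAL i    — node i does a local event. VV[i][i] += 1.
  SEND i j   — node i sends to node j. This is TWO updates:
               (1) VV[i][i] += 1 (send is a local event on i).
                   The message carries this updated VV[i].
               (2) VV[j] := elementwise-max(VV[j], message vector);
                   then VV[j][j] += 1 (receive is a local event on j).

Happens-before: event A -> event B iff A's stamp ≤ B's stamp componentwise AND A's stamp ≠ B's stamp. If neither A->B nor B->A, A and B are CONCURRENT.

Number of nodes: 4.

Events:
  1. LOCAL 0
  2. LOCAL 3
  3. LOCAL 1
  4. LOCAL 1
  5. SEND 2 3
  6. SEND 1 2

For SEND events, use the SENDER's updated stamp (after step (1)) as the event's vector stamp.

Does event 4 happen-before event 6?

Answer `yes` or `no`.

Answer: yes

Derivation:
Initial: VV[0]=[0, 0, 0, 0]
Initial: VV[1]=[0, 0, 0, 0]
Initial: VV[2]=[0, 0, 0, 0]
Initial: VV[3]=[0, 0, 0, 0]
Event 1: LOCAL 0: VV[0][0]++ -> VV[0]=[1, 0, 0, 0]
Event 2: LOCAL 3: VV[3][3]++ -> VV[3]=[0, 0, 0, 1]
Event 3: LOCAL 1: VV[1][1]++ -> VV[1]=[0, 1, 0, 0]
Event 4: LOCAL 1: VV[1][1]++ -> VV[1]=[0, 2, 0, 0]
Event 5: SEND 2->3: VV[2][2]++ -> VV[2]=[0, 0, 1, 0], msg_vec=[0, 0, 1, 0]; VV[3]=max(VV[3],msg_vec) then VV[3][3]++ -> VV[3]=[0, 0, 1, 2]
Event 6: SEND 1->2: VV[1][1]++ -> VV[1]=[0, 3, 0, 0], msg_vec=[0, 3, 0, 0]; VV[2]=max(VV[2],msg_vec) then VV[2][2]++ -> VV[2]=[0, 3, 2, 0]
Event 4 stamp: [0, 2, 0, 0]
Event 6 stamp: [0, 3, 0, 0]
[0, 2, 0, 0] <= [0, 3, 0, 0]? True. Equal? False. Happens-before: True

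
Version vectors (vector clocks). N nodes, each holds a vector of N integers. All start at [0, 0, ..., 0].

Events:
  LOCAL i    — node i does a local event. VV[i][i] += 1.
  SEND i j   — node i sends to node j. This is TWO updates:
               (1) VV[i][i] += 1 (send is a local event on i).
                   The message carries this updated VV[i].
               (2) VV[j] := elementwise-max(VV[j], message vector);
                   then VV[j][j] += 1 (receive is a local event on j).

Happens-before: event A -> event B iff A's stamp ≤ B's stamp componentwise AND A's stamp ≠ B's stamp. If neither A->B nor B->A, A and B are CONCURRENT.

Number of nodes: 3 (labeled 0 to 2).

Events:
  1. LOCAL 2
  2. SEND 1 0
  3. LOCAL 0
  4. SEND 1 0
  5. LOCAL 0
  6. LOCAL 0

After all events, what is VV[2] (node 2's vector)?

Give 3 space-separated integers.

Answer: 0 0 1

Derivation:
Initial: VV[0]=[0, 0, 0]
Initial: VV[1]=[0, 0, 0]
Initial: VV[2]=[0, 0, 0]
Event 1: LOCAL 2: VV[2][2]++ -> VV[2]=[0, 0, 1]
Event 2: SEND 1->0: VV[1][1]++ -> VV[1]=[0, 1, 0], msg_vec=[0, 1, 0]; VV[0]=max(VV[0],msg_vec) then VV[0][0]++ -> VV[0]=[1, 1, 0]
Event 3: LOCAL 0: VV[0][0]++ -> VV[0]=[2, 1, 0]
Event 4: SEND 1->0: VV[1][1]++ -> VV[1]=[0, 2, 0], msg_vec=[0, 2, 0]; VV[0]=max(VV[0],msg_vec) then VV[0][0]++ -> VV[0]=[3, 2, 0]
Event 5: LOCAL 0: VV[0][0]++ -> VV[0]=[4, 2, 0]
Event 6: LOCAL 0: VV[0][0]++ -> VV[0]=[5, 2, 0]
Final vectors: VV[0]=[5, 2, 0]; VV[1]=[0, 2, 0]; VV[2]=[0, 0, 1]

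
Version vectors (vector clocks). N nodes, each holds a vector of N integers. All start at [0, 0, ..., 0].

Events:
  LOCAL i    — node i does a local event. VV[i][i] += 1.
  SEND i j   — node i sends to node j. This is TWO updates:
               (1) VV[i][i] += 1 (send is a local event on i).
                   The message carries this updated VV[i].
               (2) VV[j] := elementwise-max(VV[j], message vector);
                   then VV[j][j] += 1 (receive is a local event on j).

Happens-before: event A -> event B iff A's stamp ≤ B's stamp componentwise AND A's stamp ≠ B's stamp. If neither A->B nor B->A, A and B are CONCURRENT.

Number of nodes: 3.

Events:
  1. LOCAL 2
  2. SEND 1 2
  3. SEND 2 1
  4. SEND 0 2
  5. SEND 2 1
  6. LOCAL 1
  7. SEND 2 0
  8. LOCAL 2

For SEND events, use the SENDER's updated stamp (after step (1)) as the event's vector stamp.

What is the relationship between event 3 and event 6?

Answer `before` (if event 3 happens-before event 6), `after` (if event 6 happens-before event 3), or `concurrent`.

Initial: VV[0]=[0, 0, 0]
Initial: VV[1]=[0, 0, 0]
Initial: VV[2]=[0, 0, 0]
Event 1: LOCAL 2: VV[2][2]++ -> VV[2]=[0, 0, 1]
Event 2: SEND 1->2: VV[1][1]++ -> VV[1]=[0, 1, 0], msg_vec=[0, 1, 0]; VV[2]=max(VV[2],msg_vec) then VV[2][2]++ -> VV[2]=[0, 1, 2]
Event 3: SEND 2->1: VV[2][2]++ -> VV[2]=[0, 1, 3], msg_vec=[0, 1, 3]; VV[1]=max(VV[1],msg_vec) then VV[1][1]++ -> VV[1]=[0, 2, 3]
Event 4: SEND 0->2: VV[0][0]++ -> VV[0]=[1, 0, 0], msg_vec=[1, 0, 0]; VV[2]=max(VV[2],msg_vec) then VV[2][2]++ -> VV[2]=[1, 1, 4]
Event 5: SEND 2->1: VV[2][2]++ -> VV[2]=[1, 1, 5], msg_vec=[1, 1, 5]; VV[1]=max(VV[1],msg_vec) then VV[1][1]++ -> VV[1]=[1, 3, 5]
Event 6: LOCAL 1: VV[1][1]++ -> VV[1]=[1, 4, 5]
Event 7: SEND 2->0: VV[2][2]++ -> VV[2]=[1, 1, 6], msg_vec=[1, 1, 6]; VV[0]=max(VV[0],msg_vec) then VV[0][0]++ -> VV[0]=[2, 1, 6]
Event 8: LOCAL 2: VV[2][2]++ -> VV[2]=[1, 1, 7]
Event 3 stamp: [0, 1, 3]
Event 6 stamp: [1, 4, 5]
[0, 1, 3] <= [1, 4, 5]? True
[1, 4, 5] <= [0, 1, 3]? False
Relation: before

Answer: before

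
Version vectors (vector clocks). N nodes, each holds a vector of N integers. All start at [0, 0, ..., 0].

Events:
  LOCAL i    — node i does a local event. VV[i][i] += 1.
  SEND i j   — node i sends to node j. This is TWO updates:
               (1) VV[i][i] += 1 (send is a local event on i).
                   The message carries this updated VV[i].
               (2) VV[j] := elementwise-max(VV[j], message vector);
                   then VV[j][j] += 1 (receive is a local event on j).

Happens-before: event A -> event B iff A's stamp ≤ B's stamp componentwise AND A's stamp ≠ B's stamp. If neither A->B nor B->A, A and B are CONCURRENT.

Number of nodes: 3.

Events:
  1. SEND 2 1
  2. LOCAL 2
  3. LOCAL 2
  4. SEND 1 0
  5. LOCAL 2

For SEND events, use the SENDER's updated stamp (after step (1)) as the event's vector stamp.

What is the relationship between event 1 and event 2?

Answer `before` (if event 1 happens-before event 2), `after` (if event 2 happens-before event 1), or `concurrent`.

Initial: VV[0]=[0, 0, 0]
Initial: VV[1]=[0, 0, 0]
Initial: VV[2]=[0, 0, 0]
Event 1: SEND 2->1: VV[2][2]++ -> VV[2]=[0, 0, 1], msg_vec=[0, 0, 1]; VV[1]=max(VV[1],msg_vec) then VV[1][1]++ -> VV[1]=[0, 1, 1]
Event 2: LOCAL 2: VV[2][2]++ -> VV[2]=[0, 0, 2]
Event 3: LOCAL 2: VV[2][2]++ -> VV[2]=[0, 0, 3]
Event 4: SEND 1->0: VV[1][1]++ -> VV[1]=[0, 2, 1], msg_vec=[0, 2, 1]; VV[0]=max(VV[0],msg_vec) then VV[0][0]++ -> VV[0]=[1, 2, 1]
Event 5: LOCAL 2: VV[2][2]++ -> VV[2]=[0, 0, 4]
Event 1 stamp: [0, 0, 1]
Event 2 stamp: [0, 0, 2]
[0, 0, 1] <= [0, 0, 2]? True
[0, 0, 2] <= [0, 0, 1]? False
Relation: before

Answer: before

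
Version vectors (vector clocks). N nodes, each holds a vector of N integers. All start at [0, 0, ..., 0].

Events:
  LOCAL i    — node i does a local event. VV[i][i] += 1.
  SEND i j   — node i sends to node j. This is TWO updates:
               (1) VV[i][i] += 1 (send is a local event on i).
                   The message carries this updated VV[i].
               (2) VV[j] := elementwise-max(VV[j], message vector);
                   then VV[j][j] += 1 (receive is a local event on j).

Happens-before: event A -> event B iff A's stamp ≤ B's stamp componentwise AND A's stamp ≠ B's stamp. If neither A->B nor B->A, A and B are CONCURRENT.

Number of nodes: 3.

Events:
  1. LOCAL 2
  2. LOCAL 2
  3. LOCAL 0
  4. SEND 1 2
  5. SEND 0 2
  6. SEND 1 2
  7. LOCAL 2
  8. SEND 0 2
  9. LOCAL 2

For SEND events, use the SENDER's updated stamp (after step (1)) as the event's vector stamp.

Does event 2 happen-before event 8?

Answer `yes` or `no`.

Initial: VV[0]=[0, 0, 0]
Initial: VV[1]=[0, 0, 0]
Initial: VV[2]=[0, 0, 0]
Event 1: LOCAL 2: VV[2][2]++ -> VV[2]=[0, 0, 1]
Event 2: LOCAL 2: VV[2][2]++ -> VV[2]=[0, 0, 2]
Event 3: LOCAL 0: VV[0][0]++ -> VV[0]=[1, 0, 0]
Event 4: SEND 1->2: VV[1][1]++ -> VV[1]=[0, 1, 0], msg_vec=[0, 1, 0]; VV[2]=max(VV[2],msg_vec) then VV[2][2]++ -> VV[2]=[0, 1, 3]
Event 5: SEND 0->2: VV[0][0]++ -> VV[0]=[2, 0, 0], msg_vec=[2, 0, 0]; VV[2]=max(VV[2],msg_vec) then VV[2][2]++ -> VV[2]=[2, 1, 4]
Event 6: SEND 1->2: VV[1][1]++ -> VV[1]=[0, 2, 0], msg_vec=[0, 2, 0]; VV[2]=max(VV[2],msg_vec) then VV[2][2]++ -> VV[2]=[2, 2, 5]
Event 7: LOCAL 2: VV[2][2]++ -> VV[2]=[2, 2, 6]
Event 8: SEND 0->2: VV[0][0]++ -> VV[0]=[3, 0, 0], msg_vec=[3, 0, 0]; VV[2]=max(VV[2],msg_vec) then VV[2][2]++ -> VV[2]=[3, 2, 7]
Event 9: LOCAL 2: VV[2][2]++ -> VV[2]=[3, 2, 8]
Event 2 stamp: [0, 0, 2]
Event 8 stamp: [3, 0, 0]
[0, 0, 2] <= [3, 0, 0]? False. Equal? False. Happens-before: False

Answer: no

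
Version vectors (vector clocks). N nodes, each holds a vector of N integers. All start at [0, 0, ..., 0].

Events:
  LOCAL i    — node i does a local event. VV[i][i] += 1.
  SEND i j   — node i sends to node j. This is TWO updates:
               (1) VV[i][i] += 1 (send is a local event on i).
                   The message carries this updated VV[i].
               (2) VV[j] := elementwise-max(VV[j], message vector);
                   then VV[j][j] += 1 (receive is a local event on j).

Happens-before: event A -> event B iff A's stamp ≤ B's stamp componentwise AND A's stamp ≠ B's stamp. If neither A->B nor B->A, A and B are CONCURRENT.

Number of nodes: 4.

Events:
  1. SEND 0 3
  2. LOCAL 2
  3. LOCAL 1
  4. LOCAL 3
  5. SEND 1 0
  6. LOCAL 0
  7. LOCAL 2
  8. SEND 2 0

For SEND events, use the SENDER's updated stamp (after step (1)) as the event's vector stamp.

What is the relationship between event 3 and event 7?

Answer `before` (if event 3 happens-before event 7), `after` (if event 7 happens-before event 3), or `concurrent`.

Initial: VV[0]=[0, 0, 0, 0]
Initial: VV[1]=[0, 0, 0, 0]
Initial: VV[2]=[0, 0, 0, 0]
Initial: VV[3]=[0, 0, 0, 0]
Event 1: SEND 0->3: VV[0][0]++ -> VV[0]=[1, 0, 0, 0], msg_vec=[1, 0, 0, 0]; VV[3]=max(VV[3],msg_vec) then VV[3][3]++ -> VV[3]=[1, 0, 0, 1]
Event 2: LOCAL 2: VV[2][2]++ -> VV[2]=[0, 0, 1, 0]
Event 3: LOCAL 1: VV[1][1]++ -> VV[1]=[0, 1, 0, 0]
Event 4: LOCAL 3: VV[3][3]++ -> VV[3]=[1, 0, 0, 2]
Event 5: SEND 1->0: VV[1][1]++ -> VV[1]=[0, 2, 0, 0], msg_vec=[0, 2, 0, 0]; VV[0]=max(VV[0],msg_vec) then VV[0][0]++ -> VV[0]=[2, 2, 0, 0]
Event 6: LOCAL 0: VV[0][0]++ -> VV[0]=[3, 2, 0, 0]
Event 7: LOCAL 2: VV[2][2]++ -> VV[2]=[0, 0, 2, 0]
Event 8: SEND 2->0: VV[2][2]++ -> VV[2]=[0, 0, 3, 0], msg_vec=[0, 0, 3, 0]; VV[0]=max(VV[0],msg_vec) then VV[0][0]++ -> VV[0]=[4, 2, 3, 0]
Event 3 stamp: [0, 1, 0, 0]
Event 7 stamp: [0, 0, 2, 0]
[0, 1, 0, 0] <= [0, 0, 2, 0]? False
[0, 0, 2, 0] <= [0, 1, 0, 0]? False
Relation: concurrent

Answer: concurrent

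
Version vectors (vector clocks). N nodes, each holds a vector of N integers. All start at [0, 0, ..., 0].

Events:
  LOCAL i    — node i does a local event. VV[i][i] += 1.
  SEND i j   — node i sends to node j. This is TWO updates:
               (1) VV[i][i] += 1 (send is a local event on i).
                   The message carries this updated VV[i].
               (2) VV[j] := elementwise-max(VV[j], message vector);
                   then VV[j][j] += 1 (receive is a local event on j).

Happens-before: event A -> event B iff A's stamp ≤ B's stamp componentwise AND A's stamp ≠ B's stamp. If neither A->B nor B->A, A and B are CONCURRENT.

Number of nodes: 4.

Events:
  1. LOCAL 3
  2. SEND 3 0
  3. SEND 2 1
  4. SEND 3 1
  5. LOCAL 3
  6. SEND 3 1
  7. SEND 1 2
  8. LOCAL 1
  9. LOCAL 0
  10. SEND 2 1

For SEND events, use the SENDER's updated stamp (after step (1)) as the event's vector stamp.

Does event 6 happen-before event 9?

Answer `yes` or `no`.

Answer: no

Derivation:
Initial: VV[0]=[0, 0, 0, 0]
Initial: VV[1]=[0, 0, 0, 0]
Initial: VV[2]=[0, 0, 0, 0]
Initial: VV[3]=[0, 0, 0, 0]
Event 1: LOCAL 3: VV[3][3]++ -> VV[3]=[0, 0, 0, 1]
Event 2: SEND 3->0: VV[3][3]++ -> VV[3]=[0, 0, 0, 2], msg_vec=[0, 0, 0, 2]; VV[0]=max(VV[0],msg_vec) then VV[0][0]++ -> VV[0]=[1, 0, 0, 2]
Event 3: SEND 2->1: VV[2][2]++ -> VV[2]=[0, 0, 1, 0], msg_vec=[0, 0, 1, 0]; VV[1]=max(VV[1],msg_vec) then VV[1][1]++ -> VV[1]=[0, 1, 1, 0]
Event 4: SEND 3->1: VV[3][3]++ -> VV[3]=[0, 0, 0, 3], msg_vec=[0, 0, 0, 3]; VV[1]=max(VV[1],msg_vec) then VV[1][1]++ -> VV[1]=[0, 2, 1, 3]
Event 5: LOCAL 3: VV[3][3]++ -> VV[3]=[0, 0, 0, 4]
Event 6: SEND 3->1: VV[3][3]++ -> VV[3]=[0, 0, 0, 5], msg_vec=[0, 0, 0, 5]; VV[1]=max(VV[1],msg_vec) then VV[1][1]++ -> VV[1]=[0, 3, 1, 5]
Event 7: SEND 1->2: VV[1][1]++ -> VV[1]=[0, 4, 1, 5], msg_vec=[0, 4, 1, 5]; VV[2]=max(VV[2],msg_vec) then VV[2][2]++ -> VV[2]=[0, 4, 2, 5]
Event 8: LOCAL 1: VV[1][1]++ -> VV[1]=[0, 5, 1, 5]
Event 9: LOCAL 0: VV[0][0]++ -> VV[0]=[2, 0, 0, 2]
Event 10: SEND 2->1: VV[2][2]++ -> VV[2]=[0, 4, 3, 5], msg_vec=[0, 4, 3, 5]; VV[1]=max(VV[1],msg_vec) then VV[1][1]++ -> VV[1]=[0, 6, 3, 5]
Event 6 stamp: [0, 0, 0, 5]
Event 9 stamp: [2, 0, 0, 2]
[0, 0, 0, 5] <= [2, 0, 0, 2]? False. Equal? False. Happens-before: False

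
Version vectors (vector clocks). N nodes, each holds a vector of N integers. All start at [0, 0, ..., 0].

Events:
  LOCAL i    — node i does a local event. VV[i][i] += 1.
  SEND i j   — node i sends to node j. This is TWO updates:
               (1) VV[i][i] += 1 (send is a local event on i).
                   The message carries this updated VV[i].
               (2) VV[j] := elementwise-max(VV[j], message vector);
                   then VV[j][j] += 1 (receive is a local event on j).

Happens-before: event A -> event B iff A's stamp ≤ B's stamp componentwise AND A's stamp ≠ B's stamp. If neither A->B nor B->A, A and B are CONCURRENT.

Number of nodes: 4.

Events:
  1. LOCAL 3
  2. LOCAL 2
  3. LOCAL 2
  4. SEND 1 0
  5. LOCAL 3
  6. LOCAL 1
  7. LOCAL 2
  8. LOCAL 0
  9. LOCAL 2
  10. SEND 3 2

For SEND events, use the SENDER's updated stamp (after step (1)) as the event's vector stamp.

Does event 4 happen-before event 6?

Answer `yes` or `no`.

Answer: yes

Derivation:
Initial: VV[0]=[0, 0, 0, 0]
Initial: VV[1]=[0, 0, 0, 0]
Initial: VV[2]=[0, 0, 0, 0]
Initial: VV[3]=[0, 0, 0, 0]
Event 1: LOCAL 3: VV[3][3]++ -> VV[3]=[0, 0, 0, 1]
Event 2: LOCAL 2: VV[2][2]++ -> VV[2]=[0, 0, 1, 0]
Event 3: LOCAL 2: VV[2][2]++ -> VV[2]=[0, 0, 2, 0]
Event 4: SEND 1->0: VV[1][1]++ -> VV[1]=[0, 1, 0, 0], msg_vec=[0, 1, 0, 0]; VV[0]=max(VV[0],msg_vec) then VV[0][0]++ -> VV[0]=[1, 1, 0, 0]
Event 5: LOCAL 3: VV[3][3]++ -> VV[3]=[0, 0, 0, 2]
Event 6: LOCAL 1: VV[1][1]++ -> VV[1]=[0, 2, 0, 0]
Event 7: LOCAL 2: VV[2][2]++ -> VV[2]=[0, 0, 3, 0]
Event 8: LOCAL 0: VV[0][0]++ -> VV[0]=[2, 1, 0, 0]
Event 9: LOCAL 2: VV[2][2]++ -> VV[2]=[0, 0, 4, 0]
Event 10: SEND 3->2: VV[3][3]++ -> VV[3]=[0, 0, 0, 3], msg_vec=[0, 0, 0, 3]; VV[2]=max(VV[2],msg_vec) then VV[2][2]++ -> VV[2]=[0, 0, 5, 3]
Event 4 stamp: [0, 1, 0, 0]
Event 6 stamp: [0, 2, 0, 0]
[0, 1, 0, 0] <= [0, 2, 0, 0]? True. Equal? False. Happens-before: True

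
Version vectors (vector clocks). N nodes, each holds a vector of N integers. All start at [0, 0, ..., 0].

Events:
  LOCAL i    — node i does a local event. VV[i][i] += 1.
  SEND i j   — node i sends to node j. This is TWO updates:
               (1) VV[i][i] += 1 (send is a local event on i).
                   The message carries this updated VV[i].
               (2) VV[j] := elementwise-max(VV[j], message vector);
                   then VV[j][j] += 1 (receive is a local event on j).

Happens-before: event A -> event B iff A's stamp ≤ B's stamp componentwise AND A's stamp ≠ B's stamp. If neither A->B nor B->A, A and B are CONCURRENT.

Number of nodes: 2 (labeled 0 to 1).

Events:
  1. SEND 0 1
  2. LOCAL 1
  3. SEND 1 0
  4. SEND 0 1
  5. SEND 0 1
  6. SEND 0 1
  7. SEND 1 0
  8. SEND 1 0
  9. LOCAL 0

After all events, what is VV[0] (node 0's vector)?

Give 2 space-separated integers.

Answer: 8 8

Derivation:
Initial: VV[0]=[0, 0]
Initial: VV[1]=[0, 0]
Event 1: SEND 0->1: VV[0][0]++ -> VV[0]=[1, 0], msg_vec=[1, 0]; VV[1]=max(VV[1],msg_vec) then VV[1][1]++ -> VV[1]=[1, 1]
Event 2: LOCAL 1: VV[1][1]++ -> VV[1]=[1, 2]
Event 3: SEND 1->0: VV[1][1]++ -> VV[1]=[1, 3], msg_vec=[1, 3]; VV[0]=max(VV[0],msg_vec) then VV[0][0]++ -> VV[0]=[2, 3]
Event 4: SEND 0->1: VV[0][0]++ -> VV[0]=[3, 3], msg_vec=[3, 3]; VV[1]=max(VV[1],msg_vec) then VV[1][1]++ -> VV[1]=[3, 4]
Event 5: SEND 0->1: VV[0][0]++ -> VV[0]=[4, 3], msg_vec=[4, 3]; VV[1]=max(VV[1],msg_vec) then VV[1][1]++ -> VV[1]=[4, 5]
Event 6: SEND 0->1: VV[0][0]++ -> VV[0]=[5, 3], msg_vec=[5, 3]; VV[1]=max(VV[1],msg_vec) then VV[1][1]++ -> VV[1]=[5, 6]
Event 7: SEND 1->0: VV[1][1]++ -> VV[1]=[5, 7], msg_vec=[5, 7]; VV[0]=max(VV[0],msg_vec) then VV[0][0]++ -> VV[0]=[6, 7]
Event 8: SEND 1->0: VV[1][1]++ -> VV[1]=[5, 8], msg_vec=[5, 8]; VV[0]=max(VV[0],msg_vec) then VV[0][0]++ -> VV[0]=[7, 8]
Event 9: LOCAL 0: VV[0][0]++ -> VV[0]=[8, 8]
Final vectors: VV[0]=[8, 8]; VV[1]=[5, 8]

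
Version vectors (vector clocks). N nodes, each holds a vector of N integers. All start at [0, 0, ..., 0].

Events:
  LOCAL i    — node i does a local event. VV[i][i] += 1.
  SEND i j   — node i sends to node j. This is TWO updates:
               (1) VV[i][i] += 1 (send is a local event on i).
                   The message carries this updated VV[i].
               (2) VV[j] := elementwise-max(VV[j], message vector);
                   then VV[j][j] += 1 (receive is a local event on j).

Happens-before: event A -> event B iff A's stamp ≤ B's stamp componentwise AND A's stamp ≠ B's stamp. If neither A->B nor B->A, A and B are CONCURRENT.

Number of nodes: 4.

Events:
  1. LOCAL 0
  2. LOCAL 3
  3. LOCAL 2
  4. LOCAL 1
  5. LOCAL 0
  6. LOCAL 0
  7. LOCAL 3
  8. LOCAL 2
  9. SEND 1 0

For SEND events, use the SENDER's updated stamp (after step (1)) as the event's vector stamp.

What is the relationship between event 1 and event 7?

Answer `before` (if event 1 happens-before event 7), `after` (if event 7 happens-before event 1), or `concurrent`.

Initial: VV[0]=[0, 0, 0, 0]
Initial: VV[1]=[0, 0, 0, 0]
Initial: VV[2]=[0, 0, 0, 0]
Initial: VV[3]=[0, 0, 0, 0]
Event 1: LOCAL 0: VV[0][0]++ -> VV[0]=[1, 0, 0, 0]
Event 2: LOCAL 3: VV[3][3]++ -> VV[3]=[0, 0, 0, 1]
Event 3: LOCAL 2: VV[2][2]++ -> VV[2]=[0, 0, 1, 0]
Event 4: LOCAL 1: VV[1][1]++ -> VV[1]=[0, 1, 0, 0]
Event 5: LOCAL 0: VV[0][0]++ -> VV[0]=[2, 0, 0, 0]
Event 6: LOCAL 0: VV[0][0]++ -> VV[0]=[3, 0, 0, 0]
Event 7: LOCAL 3: VV[3][3]++ -> VV[3]=[0, 0, 0, 2]
Event 8: LOCAL 2: VV[2][2]++ -> VV[2]=[0, 0, 2, 0]
Event 9: SEND 1->0: VV[1][1]++ -> VV[1]=[0, 2, 0, 0], msg_vec=[0, 2, 0, 0]; VV[0]=max(VV[0],msg_vec) then VV[0][0]++ -> VV[0]=[4, 2, 0, 0]
Event 1 stamp: [1, 0, 0, 0]
Event 7 stamp: [0, 0, 0, 2]
[1, 0, 0, 0] <= [0, 0, 0, 2]? False
[0, 0, 0, 2] <= [1, 0, 0, 0]? False
Relation: concurrent

Answer: concurrent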